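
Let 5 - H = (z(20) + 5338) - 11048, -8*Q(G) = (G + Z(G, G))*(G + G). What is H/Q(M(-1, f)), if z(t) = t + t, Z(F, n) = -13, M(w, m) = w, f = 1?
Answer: -11350/7 ≈ -1621.4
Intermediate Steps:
Q(G) = -G*(-13 + G)/4 (Q(G) = -(G - 13)*(G + G)/8 = -(-13 + G)*2*G/8 = -G*(-13 + G)/4)
z(t) = 2*t
H = 5675 (H = 5 - ((2*20 + 5338) - 11048) = 5 - ((40 + 5338) - 11048) = 5 - (5378 - 11048) = 5 - 1*(-5670) = 5 + 5670 = 5675)
H/Q(M(-1, f)) = 5675/(((1/4)*(-1)*(13 - 1*(-1)))) = 5675/(((1/4)*(-1)*(13 + 1))) = 5675/(((1/4)*(-1)*14)) = 5675/(-7/2) = 5675*(-2/7) = -11350/7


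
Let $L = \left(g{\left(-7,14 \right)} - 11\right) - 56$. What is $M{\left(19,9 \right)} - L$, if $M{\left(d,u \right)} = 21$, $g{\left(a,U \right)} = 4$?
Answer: $84$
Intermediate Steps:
$L = -63$ ($L = \left(4 - 11\right) - 56 = -7 - 56 = -63$)
$M{\left(19,9 \right)} - L = 21 - -63 = 21 + 63 = 84$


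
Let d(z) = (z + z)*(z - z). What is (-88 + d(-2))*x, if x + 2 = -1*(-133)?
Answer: -11528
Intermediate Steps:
x = 131 (x = -2 - 1*(-133) = -2 + 133 = 131)
d(z) = 0 (d(z) = (2*z)*0 = 0)
(-88 + d(-2))*x = (-88 + 0)*131 = -88*131 = -11528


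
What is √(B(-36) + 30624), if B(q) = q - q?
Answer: 4*√1914 ≈ 175.00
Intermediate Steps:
B(q) = 0
√(B(-36) + 30624) = √(0 + 30624) = √30624 = 4*√1914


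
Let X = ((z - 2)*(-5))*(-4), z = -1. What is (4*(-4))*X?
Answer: 960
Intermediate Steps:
X = -60 (X = ((-1 - 2)*(-5))*(-4) = -3*(-5)*(-4) = 15*(-4) = -60)
(4*(-4))*X = (4*(-4))*(-60) = -16*(-60) = 960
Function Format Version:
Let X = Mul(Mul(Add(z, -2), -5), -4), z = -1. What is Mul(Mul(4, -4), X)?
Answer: 960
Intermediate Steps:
X = -60 (X = Mul(Mul(Add(-1, -2), -5), -4) = Mul(Mul(-3, -5), -4) = Mul(15, -4) = -60)
Mul(Mul(4, -4), X) = Mul(Mul(4, -4), -60) = Mul(-16, -60) = 960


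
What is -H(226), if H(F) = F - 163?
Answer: -63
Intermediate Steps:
H(F) = -163 + F
-H(226) = -(-163 + 226) = -1*63 = -63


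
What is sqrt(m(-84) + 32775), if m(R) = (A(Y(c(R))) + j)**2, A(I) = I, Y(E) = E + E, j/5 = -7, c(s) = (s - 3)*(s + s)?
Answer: 4*sqrt(53281099) ≈ 29198.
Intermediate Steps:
c(s) = 2*s*(-3 + s) (c(s) = (-3 + s)*(2*s) = 2*s*(-3 + s))
j = -35 (j = 5*(-7) = -35)
Y(E) = 2*E
m(R) = (-35 + 4*R*(-3 + R))**2 (m(R) = (2*(2*R*(-3 + R)) - 35)**2 = (4*R*(-3 + R) - 35)**2 = (-35 + 4*R*(-3 + R))**2)
sqrt(m(-84) + 32775) = sqrt((-35 + 4*(-84)*(-3 - 84))**2 + 32775) = sqrt((-35 + 4*(-84)*(-87))**2 + 32775) = sqrt((-35 + 29232)**2 + 32775) = sqrt(29197**2 + 32775) = sqrt(852464809 + 32775) = sqrt(852497584) = 4*sqrt(53281099)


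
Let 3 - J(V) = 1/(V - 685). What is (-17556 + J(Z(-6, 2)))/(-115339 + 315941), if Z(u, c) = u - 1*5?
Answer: -12216887/139618992 ≈ -0.087502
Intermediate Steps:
Z(u, c) = -5 + u (Z(u, c) = u - 5 = -5 + u)
J(V) = 3 - 1/(-685 + V) (J(V) = 3 - 1/(V - 685) = 3 - 1/(-685 + V))
(-17556 + J(Z(-6, 2)))/(-115339 + 315941) = (-17556 + (-2056 + 3*(-5 - 6))/(-685 + (-5 - 6)))/(-115339 + 315941) = (-17556 + (-2056 + 3*(-11))/(-685 - 11))/200602 = (-17556 + (-2056 - 33)/(-696))*(1/200602) = (-17556 - 1/696*(-2089))*(1/200602) = (-17556 + 2089/696)*(1/200602) = -12216887/696*1/200602 = -12216887/139618992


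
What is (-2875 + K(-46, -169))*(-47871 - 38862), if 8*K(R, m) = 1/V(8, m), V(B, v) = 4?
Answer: 7979349267/32 ≈ 2.4935e+8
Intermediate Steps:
K(R, m) = 1/32 (K(R, m) = (⅛)/4 = (⅛)*(¼) = 1/32)
(-2875 + K(-46, -169))*(-47871 - 38862) = (-2875 + 1/32)*(-47871 - 38862) = -91999/32*(-86733) = 7979349267/32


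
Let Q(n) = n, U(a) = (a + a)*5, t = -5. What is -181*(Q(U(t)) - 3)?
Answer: 9593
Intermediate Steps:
U(a) = 10*a (U(a) = (2*a)*5 = 10*a)
-181*(Q(U(t)) - 3) = -181*(10*(-5) - 3) = -181*(-50 - 3) = -181*(-53) = 9593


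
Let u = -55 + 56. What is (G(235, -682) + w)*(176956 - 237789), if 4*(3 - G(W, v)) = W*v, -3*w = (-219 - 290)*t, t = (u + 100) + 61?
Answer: -8219329129/2 ≈ -4.1097e+9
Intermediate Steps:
u = 1
t = 162 (t = (1 + 100) + 61 = 101 + 61 = 162)
w = 27486 (w = -(-219 - 290)*162/3 = -(-509)*162/3 = -⅓*(-82458) = 27486)
G(W, v) = 3 - W*v/4
(G(235, -682) + w)*(176956 - 237789) = ((3 - ¼*235*(-682)) + 27486)*(176956 - 237789) = ((3 + 80135/2) + 27486)*(-60833) = (80141/2 + 27486)*(-60833) = (135113/2)*(-60833) = -8219329129/2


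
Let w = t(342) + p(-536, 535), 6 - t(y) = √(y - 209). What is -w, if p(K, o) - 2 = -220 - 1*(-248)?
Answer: -36 + √133 ≈ -24.467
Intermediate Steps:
p(K, o) = 30 (p(K, o) = 2 + (-220 - 1*(-248)) = 2 + (-220 + 248) = 2 + 28 = 30)
t(y) = 6 - √(-209 + y) (t(y) = 6 - √(y - 209) = 6 - √(-209 + y))
w = 36 - √133 (w = (6 - √(-209 + 342)) + 30 = (6 - √133) + 30 = 36 - √133 ≈ 24.467)
-w = -(36 - √133) = -36 + √133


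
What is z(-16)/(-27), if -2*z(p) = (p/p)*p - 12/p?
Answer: -61/216 ≈ -0.28241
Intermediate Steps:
z(p) = 6/p - p/2 (z(p) = -((p/p)*p - 12/p)/2 = -(1*p - 12/p)/2 = -(p - 12/p)/2 = 6/p - p/2)
z(-16)/(-27) = (6/(-16) - ½*(-16))/(-27) = (6*(-1/16) + 8)*(-1/27) = (-3/8 + 8)*(-1/27) = (61/8)*(-1/27) = -61/216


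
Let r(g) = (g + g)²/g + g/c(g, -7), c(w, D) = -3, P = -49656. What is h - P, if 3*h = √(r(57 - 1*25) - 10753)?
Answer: 49656 + I*√95721/9 ≈ 49656.0 + 34.376*I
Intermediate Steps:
r(g) = 11*g/3 (r(g) = (g + g)²/g + g/(-3) = (2*g)²/g + g*(-⅓) = (4*g²)/g - g/3 = 4*g - g/3 = 11*g/3)
h = I*√95721/9 (h = √(11*(57 - 1*25)/3 - 10753)/3 = √(11*(57 - 25)/3 - 10753)/3 = √((11/3)*32 - 10753)/3 = √(352/3 - 10753)/3 = √(-31907/3)/3 = (I*√95721/3)/3 = I*√95721/9 ≈ 34.376*I)
h - P = I*√95721/9 - 1*(-49656) = I*√95721/9 + 49656 = 49656 + I*√95721/9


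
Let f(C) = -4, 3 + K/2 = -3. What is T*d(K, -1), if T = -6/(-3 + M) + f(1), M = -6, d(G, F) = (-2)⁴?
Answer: -160/3 ≈ -53.333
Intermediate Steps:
K = -12 (K = -6 + 2*(-3) = -6 - 6 = -12)
d(G, F) = 16
T = -10/3 (T = -6/(-3 - 6) - 4 = -6/(-9) - 4 = -⅑*(-6) - 4 = ⅔ - 4 = -10/3 ≈ -3.3333)
T*d(K, -1) = -10/3*16 = -160/3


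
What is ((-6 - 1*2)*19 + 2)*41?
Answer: -6150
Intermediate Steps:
((-6 - 1*2)*19 + 2)*41 = ((-6 - 2)*19 + 2)*41 = (-8*19 + 2)*41 = (-152 + 2)*41 = -150*41 = -6150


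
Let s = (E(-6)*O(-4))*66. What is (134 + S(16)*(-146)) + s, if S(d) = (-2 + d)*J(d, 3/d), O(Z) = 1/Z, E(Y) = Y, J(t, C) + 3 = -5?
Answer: 16585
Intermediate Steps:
J(t, C) = -8 (J(t, C) = -3 - 5 = -8)
S(d) = 16 - 8*d (S(d) = (-2 + d)*(-8) = 16 - 8*d)
s = 99 (s = -6/(-4)*66 = -6*(-¼)*66 = (3/2)*66 = 99)
(134 + S(16)*(-146)) + s = (134 + (16 - 8*16)*(-146)) + 99 = (134 + (16 - 128)*(-146)) + 99 = (134 - 112*(-146)) + 99 = (134 + 16352) + 99 = 16486 + 99 = 16585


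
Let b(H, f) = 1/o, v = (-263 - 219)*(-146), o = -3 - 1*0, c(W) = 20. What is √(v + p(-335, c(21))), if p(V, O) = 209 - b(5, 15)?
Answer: 4*√39702/3 ≈ 265.67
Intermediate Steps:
o = -3 (o = -3 + 0 = -3)
v = 70372 (v = -482*(-146) = 70372)
b(H, f) = -⅓ (b(H, f) = 1/(-3) = -⅓)
p(V, O) = 628/3 (p(V, O) = 209 - 1*(-⅓) = 209 + ⅓ = 628/3)
√(v + p(-335, c(21))) = √(70372 + 628/3) = √(211744/3) = 4*√39702/3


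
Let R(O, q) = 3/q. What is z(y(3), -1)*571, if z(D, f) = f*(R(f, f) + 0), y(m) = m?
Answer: 1713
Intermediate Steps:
z(D, f) = 3 (z(D, f) = f*(3/f + 0) = f*(3/f) = 3)
z(y(3), -1)*571 = 3*571 = 1713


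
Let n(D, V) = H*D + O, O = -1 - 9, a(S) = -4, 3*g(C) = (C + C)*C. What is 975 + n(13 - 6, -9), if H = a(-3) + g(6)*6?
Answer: 1945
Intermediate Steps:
g(C) = 2*C²/3 (g(C) = ((C + C)*C)/3 = ((2*C)*C)/3 = (2*C²)/3 = 2*C²/3)
H = 140 (H = -4 + ((⅔)*6²)*6 = -4 + ((⅔)*36)*6 = -4 + 24*6 = -4 + 144 = 140)
O = -10
n(D, V) = -10 + 140*D (n(D, V) = 140*D - 10 = -10 + 140*D)
975 + n(13 - 6, -9) = 975 + (-10 + 140*(13 - 6)) = 975 + (-10 + 140*7) = 975 + (-10 + 980) = 975 + 970 = 1945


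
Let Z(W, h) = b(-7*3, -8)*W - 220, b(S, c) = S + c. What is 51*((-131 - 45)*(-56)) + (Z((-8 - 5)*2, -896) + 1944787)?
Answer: 2447977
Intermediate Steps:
Z(W, h) = -220 - 29*W (Z(W, h) = (-7*3 - 8)*W - 220 = (-21 - 8)*W - 220 = -29*W - 220 = -220 - 29*W)
51*((-131 - 45)*(-56)) + (Z((-8 - 5)*2, -896) + 1944787) = 51*((-131 - 45)*(-56)) + ((-220 - 29*(-8 - 5)*2) + 1944787) = 51*(-176*(-56)) + ((-220 - (-377)*2) + 1944787) = 51*9856 + ((-220 - 29*(-26)) + 1944787) = 502656 + ((-220 + 754) + 1944787) = 502656 + (534 + 1944787) = 502656 + 1945321 = 2447977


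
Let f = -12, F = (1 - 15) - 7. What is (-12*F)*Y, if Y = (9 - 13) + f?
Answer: -4032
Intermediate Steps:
F = -21 (F = -14 - 7 = -21)
Y = -16 (Y = (9 - 13) - 12 = -4 - 12 = -16)
(-12*F)*Y = -12*(-21)*(-16) = 252*(-16) = -4032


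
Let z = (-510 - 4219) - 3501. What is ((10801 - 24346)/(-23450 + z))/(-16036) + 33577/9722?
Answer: 189529688583/54877501184 ≈ 3.4537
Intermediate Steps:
z = -8230 (z = -4729 - 3501 = -8230)
((10801 - 24346)/(-23450 + z))/(-16036) + 33577/9722 = ((10801 - 24346)/(-23450 - 8230))/(-16036) + 33577/9722 = -13545/(-31680)*(-1/16036) + 33577*(1/9722) = -13545*(-1/31680)*(-1/16036) + 33577/9722 = (301/704)*(-1/16036) + 33577/9722 = -301/11289344 + 33577/9722 = 189529688583/54877501184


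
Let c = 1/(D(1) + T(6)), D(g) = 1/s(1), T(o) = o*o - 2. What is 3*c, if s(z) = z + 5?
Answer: 18/205 ≈ 0.087805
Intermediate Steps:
s(z) = 5 + z
T(o) = -2 + o² (T(o) = o² - 2 = -2 + o²)
D(g) = ⅙ (D(g) = 1/(5 + 1) = 1/6 = ⅙)
c = 6/205 (c = 1/(⅙ + (-2 + 6²)) = 1/(⅙ + (-2 + 36)) = 1/(⅙ + 34) = 1/(205/6) = 6/205 ≈ 0.029268)
3*c = 3*(6/205) = 18/205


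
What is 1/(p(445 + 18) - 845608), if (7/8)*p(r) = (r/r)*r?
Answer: -7/5915552 ≈ -1.1833e-6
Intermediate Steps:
p(r) = 8*r/7 (p(r) = 8*((r/r)*r)/7 = 8*(1*r)/7 = 8*r/7)
1/(p(445 + 18) - 845608) = 1/(8*(445 + 18)/7 - 845608) = 1/((8/7)*463 - 845608) = 1/(3704/7 - 845608) = 1/(-5915552/7) = -7/5915552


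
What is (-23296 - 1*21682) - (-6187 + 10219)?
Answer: -49010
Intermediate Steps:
(-23296 - 1*21682) - (-6187 + 10219) = (-23296 - 21682) - 1*4032 = -44978 - 4032 = -49010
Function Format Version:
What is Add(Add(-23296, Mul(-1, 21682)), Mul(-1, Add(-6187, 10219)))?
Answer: -49010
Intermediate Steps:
Add(Add(-23296, Mul(-1, 21682)), Mul(-1, Add(-6187, 10219))) = Add(Add(-23296, -21682), Mul(-1, 4032)) = Add(-44978, -4032) = -49010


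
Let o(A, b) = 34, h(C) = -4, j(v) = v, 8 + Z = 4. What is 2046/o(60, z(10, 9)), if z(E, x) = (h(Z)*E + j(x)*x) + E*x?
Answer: 1023/17 ≈ 60.176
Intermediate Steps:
Z = -4 (Z = -8 + 4 = -4)
z(E, x) = x² - 4*E + E*x (z(E, x) = (-4*E + x*x) + E*x = (-4*E + x²) + E*x = (x² - 4*E) + E*x = x² - 4*E + E*x)
2046/o(60, z(10, 9)) = 2046/34 = 2046*(1/34) = 1023/17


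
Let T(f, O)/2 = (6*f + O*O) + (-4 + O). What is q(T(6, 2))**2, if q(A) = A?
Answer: 5776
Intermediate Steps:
T(f, O) = -8 + 2*O + 2*O**2 + 12*f (T(f, O) = 2*((6*f + O*O) + (-4 + O)) = 2*((6*f + O**2) + (-4 + O)) = 2*((O**2 + 6*f) + (-4 + O)) = 2*(-4 + O + O**2 + 6*f) = -8 + 2*O + 2*O**2 + 12*f)
q(T(6, 2))**2 = (-8 + 2*2 + 2*2**2 + 12*6)**2 = (-8 + 4 + 2*4 + 72)**2 = (-8 + 4 + 8 + 72)**2 = 76**2 = 5776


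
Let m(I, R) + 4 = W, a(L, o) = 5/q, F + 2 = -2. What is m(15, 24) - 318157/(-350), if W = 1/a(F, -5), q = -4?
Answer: 45211/50 ≈ 904.22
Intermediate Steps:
F = -4 (F = -2 - 2 = -4)
a(L, o) = -5/4 (a(L, o) = 5/(-4) = 5*(-¼) = -5/4)
W = -⅘ (W = 1/(-5/4) = -⅘ ≈ -0.80000)
m(I, R) = -24/5 (m(I, R) = -4 - ⅘ = -24/5)
m(15, 24) - 318157/(-350) = -24/5 - 318157/(-350) = -24/5 - 318157*(-1)/350 = -24/5 - 301*(-151/50) = -24/5 + 45451/50 = 45211/50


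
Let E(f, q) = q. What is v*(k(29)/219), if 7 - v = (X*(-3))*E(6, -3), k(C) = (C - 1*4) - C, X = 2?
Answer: 44/219 ≈ 0.20091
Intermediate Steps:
k(C) = -4 (k(C) = (C - 4) - C = (-4 + C) - C = -4)
v = -11 (v = 7 - 2*(-3)*(-3) = 7 - (-6)*(-3) = 7 - 1*18 = 7 - 18 = -11)
v*(k(29)/219) = -(-44)/219 = -11*(-4/219) = 44/219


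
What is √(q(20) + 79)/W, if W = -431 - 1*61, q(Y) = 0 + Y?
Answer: -√11/164 ≈ -0.020223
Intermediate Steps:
q(Y) = Y
W = -492 (W = -431 - 61 = -492)
√(q(20) + 79)/W = √(20 + 79)/(-492) = √99*(-1/492) = (3*√11)*(-1/492) = -√11/164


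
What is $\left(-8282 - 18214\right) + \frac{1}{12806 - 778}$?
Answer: $- \frac{318693887}{12028} \approx -26496.0$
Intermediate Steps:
$\left(-8282 - 18214\right) + \frac{1}{12806 - 778} = -26496 + \frac{1}{12028} = - \frac{318693887}{12028}$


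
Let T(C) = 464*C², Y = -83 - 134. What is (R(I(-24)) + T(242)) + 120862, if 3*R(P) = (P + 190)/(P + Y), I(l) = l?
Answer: 19733965268/723 ≈ 2.7295e+7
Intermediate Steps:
Y = -217
R(P) = (190 + P)/(3*(-217 + P)) (R(P) = ((P + 190)/(P - 217))/3 = ((190 + P)/(-217 + P))/3 = (190 + P)/(3*(-217 + P)))
(R(I(-24)) + T(242)) + 120862 = ((190 - 24)/(3*(-217 - 24)) + 464*242²) + 120862 = ((⅓)*166/(-241) + 464*58564) + 120862 = ((⅓)*(-1/241)*166 + 27173696) + 120862 = (-166/723 + 27173696) + 120862 = 19646582042/723 + 120862 = 19733965268/723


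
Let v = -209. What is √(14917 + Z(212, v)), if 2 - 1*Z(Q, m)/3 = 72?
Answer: √14707 ≈ 121.27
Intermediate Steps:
Z(Q, m) = -210 (Z(Q, m) = 6 - 3*72 = 6 - 216 = -210)
√(14917 + Z(212, v)) = √(14917 - 210) = √14707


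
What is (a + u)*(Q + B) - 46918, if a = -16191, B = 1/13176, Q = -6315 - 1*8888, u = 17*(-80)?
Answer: 3515105582009/13176 ≈ 2.6678e+8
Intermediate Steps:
u = -1360
Q = -15203 (Q = -6315 - 8888 = -15203)
B = 1/13176 ≈ 7.5896e-5
(a + u)*(Q + B) - 46918 = (-16191 - 1360)*(-15203 + 1/13176) - 46918 = -17551*(-200314727/13176) - 46918 = 3515723773577/13176 - 46918 = 3515105582009/13176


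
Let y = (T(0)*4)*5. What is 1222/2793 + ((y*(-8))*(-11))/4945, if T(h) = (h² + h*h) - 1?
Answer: 225422/2762277 ≈ 0.081607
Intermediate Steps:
T(h) = -1 + 2*h² (T(h) = (h² + h²) - 1 = 2*h² - 1 = -1 + 2*h²)
y = -20 (y = ((-1 + 2*0²)*4)*5 = ((-1 + 2*0)*4)*5 = ((-1 + 0)*4)*5 = -1*4*5 = -4*5 = -20)
1222/2793 + ((y*(-8))*(-11))/4945 = 1222/2793 + (-20*(-8)*(-11))/4945 = 1222*(1/2793) + (160*(-11))*(1/4945) = 1222/2793 - 1760*1/4945 = 1222/2793 - 352/989 = 225422/2762277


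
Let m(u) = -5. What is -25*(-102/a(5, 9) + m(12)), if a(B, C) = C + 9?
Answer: 800/3 ≈ 266.67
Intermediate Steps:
a(B, C) = 9 + C
-25*(-102/a(5, 9) + m(12)) = -25*(-102/(9 + 9) - 5) = -25*(-102/18 - 5) = -25*(-102*1/18 - 5) = -25*(-17/3 - 5) = -25*(-32/3) = 800/3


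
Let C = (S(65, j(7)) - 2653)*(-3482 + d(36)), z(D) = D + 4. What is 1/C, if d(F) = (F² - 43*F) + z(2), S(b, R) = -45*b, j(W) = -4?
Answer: 1/20794784 ≈ 4.8089e-8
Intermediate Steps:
z(D) = 4 + D
d(F) = 6 + F² - 43*F (d(F) = (F² - 43*F) + (4 + 2) = (F² - 43*F) + 6 = 6 + F² - 43*F)
C = 20794784 (C = (-45*65 - 2653)*(-3482 + (6 + 36² - 43*36)) = (-2925 - 2653)*(-3482 + (6 + 1296 - 1548)) = -5578*(-3482 - 246) = -5578*(-3728) = 20794784)
1/C = 1/20794784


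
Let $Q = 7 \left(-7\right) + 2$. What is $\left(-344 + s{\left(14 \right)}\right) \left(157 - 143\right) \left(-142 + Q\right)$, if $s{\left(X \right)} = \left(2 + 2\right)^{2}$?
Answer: $867888$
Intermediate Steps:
$s{\left(X \right)} = 16$ ($s{\left(X \right)} = 4^{2} = 16$)
$Q = -47$ ($Q = -49 + 2 = -47$)
$\left(-344 + s{\left(14 \right)}\right) \left(157 - 143\right) \left(-142 + Q\right) = \left(-344 + 16\right) \left(157 - 143\right) \left(-142 - 47\right) = - 328 \cdot 14 \left(-189\right) = \left(-328\right) \left(-2646\right) = 867888$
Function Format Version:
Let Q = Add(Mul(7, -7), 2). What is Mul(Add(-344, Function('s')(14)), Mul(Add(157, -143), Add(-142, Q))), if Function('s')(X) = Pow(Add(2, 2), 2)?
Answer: 867888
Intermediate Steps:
Function('s')(X) = 16 (Function('s')(X) = Pow(4, 2) = 16)
Q = -47 (Q = Add(-49, 2) = -47)
Mul(Add(-344, Function('s')(14)), Mul(Add(157, -143), Add(-142, Q))) = Mul(Add(-344, 16), Mul(Add(157, -143), Add(-142, -47))) = Mul(-328, Mul(14, -189)) = Mul(-328, -2646) = 867888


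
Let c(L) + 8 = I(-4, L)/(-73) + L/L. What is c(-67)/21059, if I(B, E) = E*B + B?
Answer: -775/1537307 ≈ -0.00050413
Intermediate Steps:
I(B, E) = B + B*E (I(B, E) = B*E + B = B + B*E)
c(L) = -507/73 + 4*L/73 (c(L) = -8 + (-4*(1 + L)/(-73) + L/L) = -8 + ((-4 - 4*L)*(-1/73) + 1) = -8 + ((4/73 + 4*L/73) + 1) = -8 + (77/73 + 4*L/73) = -507/73 + 4*L/73)
c(-67)/21059 = (-507/73 + (4/73)*(-67))/21059 = (-507/73 - 268/73)*(1/21059) = -775/73*1/21059 = -775/1537307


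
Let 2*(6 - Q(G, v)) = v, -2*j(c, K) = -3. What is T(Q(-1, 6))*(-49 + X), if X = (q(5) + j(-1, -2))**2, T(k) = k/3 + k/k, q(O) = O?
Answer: -27/2 ≈ -13.500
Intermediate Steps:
j(c, K) = 3/2 (j(c, K) = -1/2*(-3) = 3/2)
Q(G, v) = 6 - v/2
T(k) = 1 + k/3 (T(k) = k*(1/3) + 1 = k/3 + 1 = 1 + k/3)
X = 169/4 (X = (5 + 3/2)**2 = (13/2)**2 = 169/4 ≈ 42.250)
T(Q(-1, 6))*(-49 + X) = (1 + (6 - 1/2*6)/3)*(-49 + 169/4) = (1 + (6 - 3)/3)*(-27/4) = (1 + (1/3)*3)*(-27/4) = (1 + 1)*(-27/4) = 2*(-27/4) = -27/2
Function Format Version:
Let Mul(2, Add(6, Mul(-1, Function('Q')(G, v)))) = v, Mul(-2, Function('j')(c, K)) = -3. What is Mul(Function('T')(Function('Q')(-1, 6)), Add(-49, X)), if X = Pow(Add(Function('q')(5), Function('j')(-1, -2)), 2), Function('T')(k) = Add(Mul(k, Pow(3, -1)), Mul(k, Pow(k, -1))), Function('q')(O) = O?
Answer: Rational(-27, 2) ≈ -13.500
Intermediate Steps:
Function('j')(c, K) = Rational(3, 2) (Function('j')(c, K) = Mul(Rational(-1, 2), -3) = Rational(3, 2))
Function('Q')(G, v) = Add(6, Mul(Rational(-1, 2), v))
Function('T')(k) = Add(1, Mul(Rational(1, 3), k)) (Function('T')(k) = Add(Mul(k, Rational(1, 3)), 1) = Add(Mul(Rational(1, 3), k), 1) = Add(1, Mul(Rational(1, 3), k)))
X = Rational(169, 4) (X = Pow(Add(5, Rational(3, 2)), 2) = Pow(Rational(13, 2), 2) = Rational(169, 4) ≈ 42.250)
Mul(Function('T')(Function('Q')(-1, 6)), Add(-49, X)) = Mul(Add(1, Mul(Rational(1, 3), Add(6, Mul(Rational(-1, 2), 6)))), Add(-49, Rational(169, 4))) = Mul(Add(1, Mul(Rational(1, 3), Add(6, -3))), Rational(-27, 4)) = Mul(Add(1, Mul(Rational(1, 3), 3)), Rational(-27, 4)) = Mul(Add(1, 1), Rational(-27, 4)) = Mul(2, Rational(-27, 4)) = Rational(-27, 2)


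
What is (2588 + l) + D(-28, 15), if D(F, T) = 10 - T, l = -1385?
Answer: 1198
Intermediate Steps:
(2588 + l) + D(-28, 15) = (2588 - 1385) + (10 - 1*15) = 1203 + (10 - 15) = 1203 - 5 = 1198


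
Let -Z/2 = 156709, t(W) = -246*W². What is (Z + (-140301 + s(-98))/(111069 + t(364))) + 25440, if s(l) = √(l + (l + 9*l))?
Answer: -445446379565/1546807 - I*√22/4640421 ≈ -2.8798e+5 - 1.0108e-6*I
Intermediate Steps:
s(l) = √11*√l (s(l) = √(l + 10*l) = √(11*l) = √11*√l)
Z = -313418 (Z = -2*156709 = -313418)
(Z + (-140301 + s(-98))/(111069 + t(364))) + 25440 = (-313418 + (-140301 + √11*√(-98))/(111069 - 246*364²)) + 25440 = (-313418 + (-140301 + √11*(7*I*√2))/(111069 - 246*132496)) + 25440 = (-313418 + (-140301 + 7*I*√22)/(111069 - 32594016)) + 25440 = (-313418 + (-140301 + 7*I*√22)/(-32482947)) + 25440 = (-313418 + (-140301 + 7*I*√22)*(-1/32482947)) + 25440 = (-313418 + (6681/1546807 - I*√22/4640421)) + 25440 = (-484797149645/1546807 - I*√22/4640421) + 25440 = -445446379565/1546807 - I*√22/4640421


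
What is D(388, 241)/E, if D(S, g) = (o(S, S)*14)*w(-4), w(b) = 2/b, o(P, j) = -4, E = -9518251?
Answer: -28/9518251 ≈ -2.9417e-6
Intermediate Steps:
D(S, g) = 28 (D(S, g) = (-4*14)*(2/(-4)) = -112*(-1)/4 = -56*(-½) = 28)
D(388, 241)/E = 28/(-9518251) = 28*(-1/9518251) = -28/9518251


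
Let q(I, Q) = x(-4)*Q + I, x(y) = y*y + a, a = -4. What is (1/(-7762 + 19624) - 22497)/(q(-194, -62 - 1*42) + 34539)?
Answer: -266859413/392596614 ≈ -0.67973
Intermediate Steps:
x(y) = -4 + y² (x(y) = y*y - 4 = y² - 4 = -4 + y²)
q(I, Q) = I + 12*Q (q(I, Q) = (-4 + (-4)²)*Q + I = (-4 + 16)*Q + I = 12*Q + I = I + 12*Q)
(1/(-7762 + 19624) - 22497)/(q(-194, -62 - 1*42) + 34539) = (1/(-7762 + 19624) - 22497)/((-194 + 12*(-62 - 1*42)) + 34539) = (1/11862 - 22497)/((-194 + 12*(-62 - 42)) + 34539) = (1/11862 - 22497)/((-194 + 12*(-104)) + 34539) = -266859413/(11862*((-194 - 1248) + 34539)) = -266859413/(11862*(-1442 + 34539)) = -266859413/11862/33097 = -266859413/11862*1/33097 = -266859413/392596614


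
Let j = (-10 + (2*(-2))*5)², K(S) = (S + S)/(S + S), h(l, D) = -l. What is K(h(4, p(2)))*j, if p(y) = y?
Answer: 900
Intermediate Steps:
K(S) = 1 (K(S) = (2*S)/((2*S)) = (2*S)*(1/(2*S)) = 1)
j = 900 (j = (-10 - 4*5)² = (-10 - 20)² = (-30)² = 900)
K(h(4, p(2)))*j = 1*900 = 900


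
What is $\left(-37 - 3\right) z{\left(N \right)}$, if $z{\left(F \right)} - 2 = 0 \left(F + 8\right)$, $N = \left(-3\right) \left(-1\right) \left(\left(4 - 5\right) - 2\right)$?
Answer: $-80$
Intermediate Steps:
$N = -9$ ($N = 3 \left(-1 - 2\right) = 3 \left(-3\right) = -9$)
$z{\left(F \right)} = 2$ ($z{\left(F \right)} = 2 + 0 \left(F + 8\right) = 2 + 0 \left(8 + F\right) = 2 + 0 = 2$)
$\left(-37 - 3\right) z{\left(N \right)} = \left(-37 - 3\right) 2 = \left(-40\right) 2 = -80$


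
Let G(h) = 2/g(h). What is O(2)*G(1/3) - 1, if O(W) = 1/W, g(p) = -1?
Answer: -2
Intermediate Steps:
G(h) = -2 (G(h) = 2/(-1) = 2*(-1) = -2)
O(2)*G(1/3) - 1 = -2/2 - 1 = (½)*(-2) - 1 = -1 - 1 = -2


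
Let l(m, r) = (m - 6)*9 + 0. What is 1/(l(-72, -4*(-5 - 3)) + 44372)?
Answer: 1/43670 ≈ 2.2899e-5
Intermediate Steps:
l(m, r) = -54 + 9*m (l(m, r) = (-6 + m)*9 + 0 = (-54 + 9*m) + 0 = -54 + 9*m)
1/(l(-72, -4*(-5 - 3)) + 44372) = 1/((-54 + 9*(-72)) + 44372) = 1/((-54 - 648) + 44372) = 1/(-702 + 44372) = 1/43670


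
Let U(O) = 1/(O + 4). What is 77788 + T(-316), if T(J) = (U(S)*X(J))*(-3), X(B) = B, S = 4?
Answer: 155813/2 ≈ 77907.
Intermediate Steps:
U(O) = 1/(4 + O)
T(J) = -3*J/8 (T(J) = (J/(4 + 4))*(-3) = (J/8)*(-3) = -3*J/8)
77788 + T(-316) = 77788 - 3/8*(-316) = 77788 + 237/2 = 155813/2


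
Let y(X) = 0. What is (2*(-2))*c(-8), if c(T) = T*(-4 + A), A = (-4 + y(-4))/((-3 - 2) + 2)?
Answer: -256/3 ≈ -85.333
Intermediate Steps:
A = 4/3 (A = (-4 + 0)/((-3 - 2) + 2) = -4/(-5 + 2) = -4/(-3) = -4*(-1/3) = 4/3 ≈ 1.3333)
c(T) = -8*T/3 (c(T) = T*(-4 + 4/3) = T*(-8/3) = -8*T/3)
(2*(-2))*c(-8) = (2*(-2))*(-8/3*(-8)) = -4*64/3 = -256/3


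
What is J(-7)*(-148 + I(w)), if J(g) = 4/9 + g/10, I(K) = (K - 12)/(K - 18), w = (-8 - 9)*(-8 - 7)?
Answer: 267053/7110 ≈ 37.560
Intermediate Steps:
w = 255 (w = -17*(-15) = 255)
I(K) = (-12 + K)/(-18 + K)
J(g) = 4/9 + g/10 (J(g) = 4*(1/9) + g*(1/10) = 4/9 + g/10)
J(-7)*(-148 + I(w)) = (4/9 + (1/10)*(-7))*(-148 + (-12 + 255)/(-18 + 255)) = (4/9 - 7/10)*(-148 + 243/237) = -23*(-148 + (1/237)*243)/90 = -23*(-148 + 81/79)/90 = -23/90*(-11611/79) = 267053/7110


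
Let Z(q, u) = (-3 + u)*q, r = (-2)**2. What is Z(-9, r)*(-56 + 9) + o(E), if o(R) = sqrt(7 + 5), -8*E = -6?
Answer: 423 + 2*sqrt(3) ≈ 426.46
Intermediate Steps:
E = 3/4 (E = -1/8*(-6) = 3/4 ≈ 0.75000)
r = 4
o(R) = 2*sqrt(3) (o(R) = sqrt(12) = 2*sqrt(3))
Z(q, u) = q*(-3 + u)
Z(-9, r)*(-56 + 9) + o(E) = (-9*(-3 + 4))*(-56 + 9) + 2*sqrt(3) = -9*1*(-47) + 2*sqrt(3) = -9*(-47) + 2*sqrt(3) = 423 + 2*sqrt(3)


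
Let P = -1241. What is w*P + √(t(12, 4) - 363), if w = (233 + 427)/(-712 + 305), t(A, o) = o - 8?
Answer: 74460/37 + I*√367 ≈ 2012.4 + 19.157*I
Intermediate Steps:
t(A, o) = -8 + o
w = -60/37 (w = 660/(-407) = 660*(-1/407) = -60/37 ≈ -1.6216)
w*P + √(t(12, 4) - 363) = -60/37*(-1241) + √((-8 + 4) - 363) = 74460/37 + √(-4 - 363) = 74460/37 + √(-367) = 74460/37 + I*√367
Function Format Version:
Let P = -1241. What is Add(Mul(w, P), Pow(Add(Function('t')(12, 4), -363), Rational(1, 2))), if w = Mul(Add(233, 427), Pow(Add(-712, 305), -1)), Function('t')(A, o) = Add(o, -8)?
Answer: Add(Rational(74460, 37), Mul(I, Pow(367, Rational(1, 2)))) ≈ Add(2012.4, Mul(19.157, I))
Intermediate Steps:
Function('t')(A, o) = Add(-8, o)
w = Rational(-60, 37) (w = Mul(660, Pow(-407, -1)) = Mul(660, Rational(-1, 407)) = Rational(-60, 37) ≈ -1.6216)
Add(Mul(w, P), Pow(Add(Function('t')(12, 4), -363), Rational(1, 2))) = Add(Mul(Rational(-60, 37), -1241), Pow(Add(Add(-8, 4), -363), Rational(1, 2))) = Add(Rational(74460, 37), Pow(Add(-4, -363), Rational(1, 2))) = Add(Rational(74460, 37), Pow(-367, Rational(1, 2))) = Add(Rational(74460, 37), Mul(I, Pow(367, Rational(1, 2))))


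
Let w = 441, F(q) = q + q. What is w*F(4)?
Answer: 3528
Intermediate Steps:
F(q) = 2*q
w*F(4) = 441*(2*4) = 441*8 = 3528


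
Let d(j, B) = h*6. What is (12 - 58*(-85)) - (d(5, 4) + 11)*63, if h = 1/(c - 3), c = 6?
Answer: 4123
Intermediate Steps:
h = ⅓ (h = 1/(6 - 3) = 1/3 = ⅓ ≈ 0.33333)
d(j, B) = 2 (d(j, B) = (⅓)*6 = 2)
(12 - 58*(-85)) - (d(5, 4) + 11)*63 = (12 - 58*(-85)) - (2 + 11)*63 = (12 + 4930) - 13*63 = 4942 - 1*819 = 4942 - 819 = 4123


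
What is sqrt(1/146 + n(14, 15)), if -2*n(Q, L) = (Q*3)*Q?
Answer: I*sqrt(6266758)/146 ≈ 17.146*I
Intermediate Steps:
n(Q, L) = -3*Q**2/2 (n(Q, L) = -Q*3*Q/2 = -3*Q*Q/2 = -3*Q**2/2)
sqrt(1/146 + n(14, 15)) = sqrt(1/146 - 3/2*14**2) = sqrt(1/146 - 3/2*196) = sqrt(1/146 - 294) = sqrt(-42923/146) = I*sqrt(6266758)/146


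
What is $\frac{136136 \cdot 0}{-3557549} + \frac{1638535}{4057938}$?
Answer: $\frac{1638535}{4057938} \approx 0.40379$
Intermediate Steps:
$\frac{136136 \cdot 0}{-3557549} + \frac{1638535}{4057938} = 0 \left(- \frac{1}{3557549}\right) + 1638535 \cdot \frac{1}{4057938} = 0 + \frac{1638535}{4057938} = \frac{1638535}{4057938}$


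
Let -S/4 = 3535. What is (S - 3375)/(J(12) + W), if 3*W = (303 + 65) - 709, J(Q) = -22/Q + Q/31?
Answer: 1085930/7137 ≈ 152.16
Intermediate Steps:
S = -14140 (S = -4*3535 = -14140)
J(Q) = -22/Q + Q/31 (J(Q) = -22/Q + Q*(1/31) = -22/Q + Q/31)
W = -341/3 (W = ((303 + 65) - 709)/3 = (368 - 709)/3 = (⅓)*(-341) = -341/3 ≈ -113.67)
(S - 3375)/(J(12) + W) = (-14140 - 3375)/((-22/12 + (1/31)*12) - 341/3) = -17515/((-22*1/12 + 12/31) - 341/3) = -17515/((-11/6 + 12/31) - 341/3) = -17515/(-269/186 - 341/3) = -17515/(-7137/62) = -17515*(-62/7137) = 1085930/7137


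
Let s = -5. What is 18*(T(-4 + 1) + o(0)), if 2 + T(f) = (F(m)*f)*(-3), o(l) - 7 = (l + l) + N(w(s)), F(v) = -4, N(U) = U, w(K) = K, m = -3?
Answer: -648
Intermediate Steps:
o(l) = 2 + 2*l (o(l) = 7 + ((l + l) - 5) = 7 + (2*l - 5) = 7 + (-5 + 2*l) = 2 + 2*l)
T(f) = -2 + 12*f (T(f) = -2 - 4*f*(-3) = -2 + 12*f)
18*(T(-4 + 1) + o(0)) = 18*((-2 + 12*(-4 + 1)) + (2 + 2*0)) = 18*((-2 + 12*(-3)) + (2 + 0)) = 18*((-2 - 36) + 2) = 18*(-38 + 2) = 18*(-36) = -648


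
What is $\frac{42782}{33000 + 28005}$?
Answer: $\frac{42782}{61005} \approx 0.70129$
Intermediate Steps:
$\frac{42782}{33000 + 28005} = \frac{42782}{61005}$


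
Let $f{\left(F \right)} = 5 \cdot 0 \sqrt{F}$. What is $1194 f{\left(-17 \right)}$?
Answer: $0$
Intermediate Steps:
$f{\left(F \right)} = 0$ ($f{\left(F \right)} = 0 \sqrt{F} = 0$)
$1194 f{\left(-17 \right)} = 1194 \cdot 0 = 0$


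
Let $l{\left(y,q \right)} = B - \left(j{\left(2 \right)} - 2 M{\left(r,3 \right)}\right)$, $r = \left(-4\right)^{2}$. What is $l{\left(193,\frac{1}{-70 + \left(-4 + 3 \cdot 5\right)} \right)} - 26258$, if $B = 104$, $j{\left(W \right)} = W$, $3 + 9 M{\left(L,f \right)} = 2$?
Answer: $- \frac{235406}{9} \approx -26156.0$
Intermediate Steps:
$r = 16$
$M{\left(L,f \right)} = - \frac{1}{9}$ ($M{\left(L,f \right)} = - \frac{1}{3} + \frac{1}{9} \cdot 2 = - \frac{1}{3} + \frac{2}{9} = - \frac{1}{9}$)
$l{\left(y,q \right)} = \frac{916}{9}$ ($l{\left(y,q \right)} = 104 - \left(2 - - \frac{2}{9}\right) = 104 - \left(2 + \frac{2}{9}\right) = 104 - \frac{20}{9} = \frac{916}{9}$)
$l{\left(193,\frac{1}{-70 + \left(-4 + 3 \cdot 5\right)} \right)} - 26258 = \frac{916}{9} - 26258 = - \frac{235406}{9}$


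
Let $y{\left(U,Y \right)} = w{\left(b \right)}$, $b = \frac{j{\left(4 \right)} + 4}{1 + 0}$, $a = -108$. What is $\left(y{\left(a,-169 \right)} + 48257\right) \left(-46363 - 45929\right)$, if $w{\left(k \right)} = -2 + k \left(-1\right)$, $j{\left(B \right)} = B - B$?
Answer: $-4453181292$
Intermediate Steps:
$j{\left(B \right)} = 0$
$b = 4$ ($b = \frac{0 + 4}{1 + 0} = \frac{4}{1} = 4 \cdot 1 = 4$)
$w{\left(k \right)} = -2 - k$
$y{\left(U,Y \right)} = -6$ ($y{\left(U,Y \right)} = -2 - 4 = -6$)
$\left(y{\left(a,-169 \right)} + 48257\right) \left(-46363 - 45929\right) = \left(-6 + 48257\right) \left(-46363 - 45929\right) = 48251 \left(-92292\right) = -4453181292$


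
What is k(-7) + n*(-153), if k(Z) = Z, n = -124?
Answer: 18965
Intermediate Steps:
k(-7) + n*(-153) = -7 - 124*(-153) = -7 + 18972 = 18965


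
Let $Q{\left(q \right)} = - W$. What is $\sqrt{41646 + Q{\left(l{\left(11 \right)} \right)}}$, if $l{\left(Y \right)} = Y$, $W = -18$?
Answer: $8 \sqrt{651} \approx 204.12$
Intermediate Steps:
$Q{\left(q \right)} = 18$ ($Q{\left(q \right)} = \left(-1\right) \left(-18\right) = 18$)
$\sqrt{41646 + Q{\left(l{\left(11 \right)} \right)}} = \sqrt{41646 + 18} = \sqrt{41664} = 8 \sqrt{651}$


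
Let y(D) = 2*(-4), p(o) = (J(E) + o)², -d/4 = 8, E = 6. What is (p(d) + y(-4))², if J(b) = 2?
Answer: 795664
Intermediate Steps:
d = -32 (d = -4*8 = -32)
p(o) = (2 + o)²
y(D) = -8
(p(d) + y(-4))² = ((2 - 32)² - 8)² = ((-30)² - 8)² = (900 - 8)² = 892² = 795664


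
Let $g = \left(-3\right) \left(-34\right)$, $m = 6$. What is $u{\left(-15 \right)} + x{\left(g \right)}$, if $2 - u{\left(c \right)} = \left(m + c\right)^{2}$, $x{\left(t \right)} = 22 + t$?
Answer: $45$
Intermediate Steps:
$g = 102$
$u{\left(c \right)} = 2 - \left(6 + c\right)^{2}$
$u{\left(-15 \right)} + x{\left(g \right)} = \left(2 - \left(6 - 15\right)^{2}\right) + \left(22 + 102\right) = \left(2 - \left(-9\right)^{2}\right) + 124 = \left(2 - 81\right) + 124 = -79 + 124 = 45$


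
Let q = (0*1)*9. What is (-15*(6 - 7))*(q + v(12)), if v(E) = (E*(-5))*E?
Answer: -10800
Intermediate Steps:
q = 0 (q = 0*9 = 0)
v(E) = -5*E² (v(E) = (-5*E)*E = -5*E²)
(-15*(6 - 7))*(q + v(12)) = (-15*(6 - 7))*(0 - 5*12²) = (-15*(-1))*(0 - 5*144) = 15*(0 - 720) = 15*(-720) = -10800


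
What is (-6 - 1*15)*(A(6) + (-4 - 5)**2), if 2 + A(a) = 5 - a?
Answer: -1638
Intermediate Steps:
A(a) = 3 - a (A(a) = -2 + (5 - a) = 3 - a)
(-6 - 1*15)*(A(6) + (-4 - 5)**2) = (-6 - 1*15)*((3 - 1*6) + (-4 - 5)**2) = (-6 - 15)*((3 - 6) + (-9)**2) = -21*(-3 + 81) = -21*78 = -1638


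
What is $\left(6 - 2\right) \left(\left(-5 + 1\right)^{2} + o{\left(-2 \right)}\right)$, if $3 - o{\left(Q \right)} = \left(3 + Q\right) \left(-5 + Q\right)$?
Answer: $104$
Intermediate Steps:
$o{\left(Q \right)} = 3 - \left(-5 + Q\right) \left(3 + Q\right)$ ($o{\left(Q \right)} = 3 - \left(3 + Q\right) \left(-5 + Q\right) = 3 - \left(-5 + Q\right) \left(3 + Q\right)$)
$\left(6 - 2\right) \left(\left(-5 + 1\right)^{2} + o{\left(-2 \right)}\right) = \left(6 - 2\right) \left(\left(-5 + 1\right)^{2} + \left(18 - \left(-2\right)^{2} + 2 \left(-2\right)\right)\right) = \left(6 - 2\right) \left(\left(-4\right)^{2} - -10\right) = 4 \left(16 - -10\right) = 4 \left(16 + 10\right) = 4 \cdot 26 = 104$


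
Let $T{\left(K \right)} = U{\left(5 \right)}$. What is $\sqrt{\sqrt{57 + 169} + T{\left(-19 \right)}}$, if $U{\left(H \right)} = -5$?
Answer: $\sqrt{-5 + \sqrt{226}} \approx 3.1675$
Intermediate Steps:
$T{\left(K \right)} = -5$
$\sqrt{\sqrt{57 + 169} + T{\left(-19 \right)}} = \sqrt{\sqrt{57 + 169} - 5} = \sqrt{\sqrt{226} - 5} = \sqrt{-5 + \sqrt{226}}$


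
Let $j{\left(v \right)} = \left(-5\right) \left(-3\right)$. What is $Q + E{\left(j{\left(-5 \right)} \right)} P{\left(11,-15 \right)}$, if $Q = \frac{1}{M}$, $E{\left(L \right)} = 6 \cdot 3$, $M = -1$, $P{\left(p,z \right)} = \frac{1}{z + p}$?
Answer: $- \frac{11}{2} \approx -5.5$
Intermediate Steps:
$P{\left(p,z \right)} = \frac{1}{p + z}$
$j{\left(v \right)} = 15$
$E{\left(L \right)} = 18$
$Q = -1$ ($Q = \frac{1}{-1} = -1$)
$Q + E{\left(j{\left(-5 \right)} \right)} P{\left(11,-15 \right)} = -1 + \frac{18}{11 - 15} = -1 + \frac{18}{-4} = -1 + 18 \left(- \frac{1}{4}\right) = -1 - \frac{9}{2} = - \frac{11}{2}$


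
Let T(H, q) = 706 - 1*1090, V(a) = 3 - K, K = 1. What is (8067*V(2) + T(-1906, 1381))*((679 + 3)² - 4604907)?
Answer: -65201582250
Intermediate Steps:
V(a) = 2 (V(a) = 3 - 1*1 = 3 - 1 = 2)
T(H, q) = -384 (T(H, q) = 706 - 1090 = -384)
(8067*V(2) + T(-1906, 1381))*((679 + 3)² - 4604907) = (8067*2 - 384)*((679 + 3)² - 4604907) = (16134 - 384)*(682² - 4604907) = 15750*(465124 - 4604907) = 15750*(-4139783) = -65201582250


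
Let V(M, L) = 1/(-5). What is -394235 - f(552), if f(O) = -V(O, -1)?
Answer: -1971176/5 ≈ -3.9424e+5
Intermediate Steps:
V(M, L) = -⅕
f(O) = ⅕ (f(O) = -1*(-⅕) = ⅕)
-394235 - f(552) = -394235 - 1*⅕ = -394235 - ⅕ = -1971176/5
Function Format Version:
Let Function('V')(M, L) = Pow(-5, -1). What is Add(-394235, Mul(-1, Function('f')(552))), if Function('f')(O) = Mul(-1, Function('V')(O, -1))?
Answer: Rational(-1971176, 5) ≈ -3.9424e+5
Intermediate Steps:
Function('V')(M, L) = Rational(-1, 5)
Function('f')(O) = Rational(1, 5) (Function('f')(O) = Mul(-1, Rational(-1, 5)) = Rational(1, 5))
Add(-394235, Mul(-1, Function('f')(552))) = Add(-394235, Mul(-1, Rational(1, 5))) = Add(-394235, Rational(-1, 5)) = Rational(-1971176, 5)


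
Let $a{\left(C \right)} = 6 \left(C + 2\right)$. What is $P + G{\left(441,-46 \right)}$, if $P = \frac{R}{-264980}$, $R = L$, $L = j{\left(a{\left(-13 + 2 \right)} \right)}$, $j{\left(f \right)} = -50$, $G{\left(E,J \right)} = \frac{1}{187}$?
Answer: $\frac{27433}{4955126} \approx 0.0055363$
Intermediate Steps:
$G{\left(E,J \right)} = \frac{1}{187}$
$a{\left(C \right)} = 12 + 6 C$ ($a{\left(C \right)} = 6 \left(2 + C\right) = 12 + 6 C$)
$L = -50$
$R = -50$
$P = \frac{5}{26498}$ ($P = - \frac{50}{-264980} = \left(-50\right) \left(- \frac{1}{264980}\right) = \frac{5}{26498} \approx 0.00018869$)
$P + G{\left(441,-46 \right)} = \frac{5}{26498} + \frac{1}{187} = \frac{27433}{4955126}$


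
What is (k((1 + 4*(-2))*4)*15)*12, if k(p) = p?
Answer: -5040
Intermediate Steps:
(k((1 + 4*(-2))*4)*15)*12 = (((1 + 4*(-2))*4)*15)*12 = (((1 - 8)*4)*15)*12 = (-7*4*15)*12 = -28*15*12 = -420*12 = -5040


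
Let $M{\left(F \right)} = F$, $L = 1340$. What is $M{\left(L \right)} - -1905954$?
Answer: $1907294$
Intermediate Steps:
$M{\left(L \right)} - -1905954 = 1340 - -1905954 = 1340 + 1905954 = 1907294$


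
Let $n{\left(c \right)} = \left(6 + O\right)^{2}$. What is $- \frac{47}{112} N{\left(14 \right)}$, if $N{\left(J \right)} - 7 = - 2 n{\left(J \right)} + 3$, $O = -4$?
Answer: $- \frac{47}{56} \approx -0.83929$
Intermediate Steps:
$n{\left(c \right)} = 4$ ($n{\left(c \right)} = \left(6 - 4\right)^{2} = 2^{2} = 4$)
$N{\left(J \right)} = 2$ ($N{\left(J \right)} = 7 + \left(\left(-2\right) 4 + 3\right) = 7 + \left(-8 + 3\right) = 7 - 5 = 2$)
$- \frac{47}{112} N{\left(14 \right)} = - \frac{47}{112} \cdot 2 = \left(-47\right) \frac{1}{112} \cdot 2 = \left(- \frac{47}{112}\right) 2 = - \frac{47}{56}$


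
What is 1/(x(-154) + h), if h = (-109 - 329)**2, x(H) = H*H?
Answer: 1/215560 ≈ 4.6391e-6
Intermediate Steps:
x(H) = H**2
h = 191844 (h = (-438)**2 = 191844)
1/(x(-154) + h) = 1/((-154)**2 + 191844) = 1/(23716 + 191844) = 1/215560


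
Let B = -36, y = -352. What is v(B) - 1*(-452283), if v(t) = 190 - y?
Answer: 452825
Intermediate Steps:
v(t) = 542 (v(t) = 190 - 1*(-352) = 190 + 352 = 542)
v(B) - 1*(-452283) = 542 - 1*(-452283) = 542 + 452283 = 452825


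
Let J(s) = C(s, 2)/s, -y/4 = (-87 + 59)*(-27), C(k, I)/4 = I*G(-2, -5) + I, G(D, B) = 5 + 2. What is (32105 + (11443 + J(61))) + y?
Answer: 2472028/61 ≈ 40525.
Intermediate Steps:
G(D, B) = 7
C(k, I) = 32*I (C(k, I) = 4*(I*7 + I) = 4*(7*I + I) = 4*(8*I) = 32*I)
y = -3024 (y = -4*(-87 + 59)*(-27) = -(-112)*(-27) = -4*756 = -3024)
J(s) = 64/s (J(s) = (32*2)/s = 64/s)
(32105 + (11443 + J(61))) + y = (32105 + (11443 + 64/61)) - 3024 = (32105 + 698087/61) - 3024 = 2656492/61 - 3024 = 2472028/61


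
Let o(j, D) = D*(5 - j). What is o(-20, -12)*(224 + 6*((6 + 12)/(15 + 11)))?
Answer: -889800/13 ≈ -68446.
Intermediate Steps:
o(-20, -12)*(224 + 6*((6 + 12)/(15 + 11))) = (-12*(5 - 1*(-20)))*(224 + 6*((6 + 12)/(15 + 11))) = (-12*(5 + 20))*(224 + 6*(18/26)) = (-12*25)*(224 + 6*(18*(1/26))) = -300*(224 + 6*(9/13)) = -300*(224 + 54/13) = -300*2966/13 = -889800/13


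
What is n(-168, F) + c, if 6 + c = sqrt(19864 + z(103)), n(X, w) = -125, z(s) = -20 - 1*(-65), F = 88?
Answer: -131 + sqrt(19909) ≈ 10.099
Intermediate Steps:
z(s) = 45 (z(s) = -20 + 65 = 45)
c = -6 + sqrt(19909) (c = -6 + sqrt(19864 + 45) = -6 + sqrt(19909) ≈ 135.10)
n(-168, F) + c = -125 + (-6 + sqrt(19909)) = -131 + sqrt(19909)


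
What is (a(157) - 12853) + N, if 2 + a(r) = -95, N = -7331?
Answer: -20281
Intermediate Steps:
a(r) = -97 (a(r) = -2 - 95 = -97)
(a(157) - 12853) + N = (-97 - 12853) - 7331 = -12950 - 7331 = -20281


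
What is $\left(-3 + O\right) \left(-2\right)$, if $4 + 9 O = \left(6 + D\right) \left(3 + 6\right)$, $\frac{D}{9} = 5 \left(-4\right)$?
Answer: $\frac{3194}{9} \approx 354.89$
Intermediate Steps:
$D = -180$ ($D = 9 \cdot 5 \left(-4\right) = 9 \left(-20\right) = -180$)
$O = - \frac{1570}{9}$ ($O = - \frac{4}{9} + \frac{\left(6 - 180\right) \left(3 + 6\right)}{9} = - \frac{4}{9} + \frac{\left(-174\right) 9}{9} = - \frac{4}{9} + \frac{1}{9} \left(-1566\right) = - \frac{4}{9} - 174 = - \frac{1570}{9} \approx -174.44$)
$\left(-3 + O\right) \left(-2\right) = \left(-3 - \frac{1570}{9}\right) \left(-2\right) = \left(- \frac{1597}{9}\right) \left(-2\right) = \frac{3194}{9}$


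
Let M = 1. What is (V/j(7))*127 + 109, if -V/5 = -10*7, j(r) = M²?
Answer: 44559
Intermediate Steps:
j(r) = 1 (j(r) = 1² = 1)
V = 350 (V = -(-50)*7 = -5*(-70) = 350)
(V/j(7))*127 + 109 = (350/1)*127 + 109 = (350*1)*127 + 109 = 350*127 + 109 = 44450 + 109 = 44559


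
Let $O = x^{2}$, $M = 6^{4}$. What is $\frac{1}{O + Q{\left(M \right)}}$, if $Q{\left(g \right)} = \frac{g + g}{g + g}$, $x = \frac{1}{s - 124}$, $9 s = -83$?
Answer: $\frac{1437601}{1437682} \approx 0.99994$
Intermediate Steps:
$s = - \frac{83}{9}$ ($s = \frac{1}{9} \left(-83\right) = - \frac{83}{9} \approx -9.2222$)
$x = - \frac{9}{1199}$ ($x = \frac{1}{- \frac{83}{9} - 124} = \frac{1}{- \frac{1199}{9}} = - \frac{9}{1199} \approx -0.0075063$)
$M = 1296$
$Q{\left(g \right)} = 1$ ($Q{\left(g \right)} = \frac{2 g}{2 g} = 2 g \frac{1}{2 g} = 1$)
$O = \frac{81}{1437601}$ ($O = \left(- \frac{9}{1199}\right)^{2} = \frac{81}{1437601} \approx 5.6344 \cdot 10^{-5}$)
$\frac{1}{O + Q{\left(M \right)}} = \frac{1}{\frac{81}{1437601} + 1} = \frac{1}{\frac{1437682}{1437601}} = \frac{1437601}{1437682}$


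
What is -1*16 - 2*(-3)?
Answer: -10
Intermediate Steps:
-1*16 - 2*(-3) = -16 + 6 = -10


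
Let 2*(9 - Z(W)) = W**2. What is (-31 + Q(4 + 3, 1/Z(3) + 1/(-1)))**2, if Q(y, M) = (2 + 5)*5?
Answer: 16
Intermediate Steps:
Z(W) = 9 - W**2/2
Q(y, M) = 35 (Q(y, M) = 7*5 = 35)
(-31 + Q(4 + 3, 1/Z(3) + 1/(-1)))**2 = (-31 + 35)**2 = 4**2 = 16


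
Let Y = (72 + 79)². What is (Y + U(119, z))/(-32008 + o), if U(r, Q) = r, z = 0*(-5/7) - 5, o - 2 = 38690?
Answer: 1910/557 ≈ 3.4291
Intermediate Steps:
o = 38692 (o = 2 + 38690 = 38692)
Y = 22801 (Y = 151² = 22801)
z = -5 (z = 0*(-5*⅐) - 5 = 0*(-5/7) - 5 = 0 - 5 = -5)
(Y + U(119, z))/(-32008 + o) = (22801 + 119)/(-32008 + 38692) = 22920/6684 = 22920*(1/6684) = 1910/557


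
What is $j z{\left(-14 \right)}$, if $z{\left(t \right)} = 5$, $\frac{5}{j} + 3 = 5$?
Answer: $\frac{25}{2} \approx 12.5$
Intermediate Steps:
$j = \frac{5}{2}$ ($j = \frac{5}{-3 + 5} = \frac{5}{2} \approx 2.5$)
$j z{\left(-14 \right)} = \frac{5}{2} \cdot 5 = \frac{25}{2}$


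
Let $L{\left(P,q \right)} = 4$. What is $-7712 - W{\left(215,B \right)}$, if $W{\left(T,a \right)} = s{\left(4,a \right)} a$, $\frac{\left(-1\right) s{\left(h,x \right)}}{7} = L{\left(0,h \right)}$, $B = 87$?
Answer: $-5276$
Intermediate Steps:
$s{\left(h,x \right)} = -28$ ($s{\left(h,x \right)} = \left(-7\right) 4 = -28$)
$W{\left(T,a \right)} = - 28 a$
$-7712 - W{\left(215,B \right)} = -7712 - \left(-28\right) 87 = -7712 - -2436 = -7712 + 2436 = -5276$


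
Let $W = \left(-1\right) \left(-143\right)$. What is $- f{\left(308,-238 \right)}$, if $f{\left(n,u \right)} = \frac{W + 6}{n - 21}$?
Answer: $- \frac{149}{287} \approx -0.51916$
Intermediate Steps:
$W = 143$
$f{\left(n,u \right)} = \frac{149}{-21 + n}$ ($f{\left(n,u \right)} = \frac{143 + 6}{n - 21} = \frac{149}{-21 + n}$)
$- f{\left(308,-238 \right)} = - \frac{149}{-21 + 308} = - \frac{149}{287}$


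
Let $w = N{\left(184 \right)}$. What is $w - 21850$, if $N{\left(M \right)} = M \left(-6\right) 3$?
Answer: $-25162$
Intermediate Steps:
$N{\left(M \right)} = - 18 M$ ($N{\left(M \right)} = - 6 M 3 = - 18 M$)
$w = -3312$ ($w = \left(-18\right) 184 = -3312$)
$w - 21850 = -3312 - 21850 = -25162$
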